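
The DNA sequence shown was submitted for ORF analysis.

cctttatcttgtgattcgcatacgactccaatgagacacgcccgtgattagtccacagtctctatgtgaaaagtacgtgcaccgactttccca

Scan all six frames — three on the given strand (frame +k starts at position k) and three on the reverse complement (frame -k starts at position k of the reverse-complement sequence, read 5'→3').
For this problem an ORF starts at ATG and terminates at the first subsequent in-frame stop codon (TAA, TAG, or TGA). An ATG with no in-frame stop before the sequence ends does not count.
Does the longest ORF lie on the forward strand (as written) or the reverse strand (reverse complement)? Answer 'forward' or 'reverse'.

forward

Reverse complement (5'→3'): TGGGAAAGTCGGTGCACGTACTTTTCACATAGAGACTGTGGACTAATCACGGGCGTGTCTCATTGGAGTCGTATGCGAATCACAAGATAAAGG
Frame +1: CCT TTA TCT TGT GAT TCG CAT ACG ACT CCA ATG AGA CAC GCC CGT GAT TAG TCC ACA GTC TCT ATG TGA AAA GTA CGT GCA CCG ACT TTC CCA — ATG at 31, stop TAG at 49 → 21 nt; ATG at 64, stop TGA at 67 → 6 nt.
Frame +2: CTT TAT CTT GTG ATT CGC ATA CGA CTC CAA TGA GAC ACG CCC GTG ATT AGT CCA CAG TCT CTA TGT GAA AAG TAC GTG CAC CGA CTT TCC — no ATG→stop ORF.
Frame +3: TTT ATC TTG TGA TTC GCA TAC GAC TCC AAT GAG ACA CGC CCG TGA TTA GTC CAC AGT CTC TAT GTG AAA AGT ACG TGC ACC GAC TTT CCC — no ATG→stop ORF.
Frame -1: TGG GAA AGT CGG TGC ACG TAC TTT TCA CAT AGA GAC TGT GGA CTA ATC ACG GGC GTG TCT CAT TGG AGT CGT ATG CGA ATC ACA AGA TAA AGG — ATG at 73, stop TAA at 88 → 18 nt.
Frame -2: GGG AAA GTC GGT GCA CGT ACT TTT CAC ATA GAG ACT GTG GAC TAA TCA CGG GCG TGT CTC ATT GGA GTC GTA TGC GAA TCA CAA GAT AAA — no ATG→stop ORF.
Frame -3: GGA AAG TCG GTG CAC GTA CTT TTC ACA TAG AGA CTG TGG ACT AAT CAC GGG CGT GTC TCA TTG GAG TCG TAT GCG AAT CAC AAG ATA AAG — no ATG→stop ORF.
Forward-strand max 21 nt; reverse-strand max 18 nt. The forward strand has the longer ORF.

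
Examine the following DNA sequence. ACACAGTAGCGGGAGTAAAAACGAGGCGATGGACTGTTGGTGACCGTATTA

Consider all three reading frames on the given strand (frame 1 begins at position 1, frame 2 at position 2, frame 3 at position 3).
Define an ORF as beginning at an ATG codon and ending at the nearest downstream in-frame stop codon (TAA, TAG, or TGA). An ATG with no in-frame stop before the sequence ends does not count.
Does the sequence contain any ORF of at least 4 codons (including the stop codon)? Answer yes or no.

yes

Frame 1: ACA CAG TAG CGG GAG TAA AAA CGA GGC GAT GGA CTG TTG GTG ACC GTA TTA — no ATG→stop ORF.
Frame 2: CAC AGT AGC GGG AGT AAA AAC GAG GCG ATG GAC TGT TGG TGA CCG TAT — ATG at 29, stop TGA at 41 → 15 nt.
Frame 3: ACA GTA GCG GGA GTA AAA ACG AGG CGA TGG ACT GTT GGT GAC CGT ATT — no ATG→stop ORF.
Frame 2 has an ORF of 5 codons (positions 29–43) ≥ 4, so yes.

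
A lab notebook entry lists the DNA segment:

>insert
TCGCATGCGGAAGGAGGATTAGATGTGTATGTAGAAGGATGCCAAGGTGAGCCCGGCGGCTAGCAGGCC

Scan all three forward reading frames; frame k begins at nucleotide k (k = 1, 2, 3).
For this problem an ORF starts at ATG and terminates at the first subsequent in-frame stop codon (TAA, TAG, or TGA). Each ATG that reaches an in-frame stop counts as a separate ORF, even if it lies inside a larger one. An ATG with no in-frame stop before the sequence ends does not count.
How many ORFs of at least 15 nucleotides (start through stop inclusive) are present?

Frame 1: TCG CAT GCG GAA GGA GGA TTA GAT GTG TAT GTA GAA GGA TGC CAA GGT GAG CCC GGC GGC TAG CAG GCC — no ATG→stop ORF.
Frame 2: CGC ATG CGG AAG GAG GAT TAG ATG TGT ATG TAG AAG GAT GCC AAG GTG AGC CCG GCG GCT AGC AGG — ATG at 5, stop TAG at 20 → 18 nt; ATG at 23, stop TAG at 32 → 12 nt; ATG at 29, stop TAG at 32 → 6 nt.
Frame 3: GCA TGC GGA AGG AGG ATT AGA TGT GTA TGT AGA AGG ATG CCA AGG TGA GCC CGG CGG CTA GCA GGC — ATG at 39, stop TGA at 48 → 12 nt.
ORFs ≥ 15 nucleotides: frame 2 5–22 (18 nucleotides). Count = 1.

1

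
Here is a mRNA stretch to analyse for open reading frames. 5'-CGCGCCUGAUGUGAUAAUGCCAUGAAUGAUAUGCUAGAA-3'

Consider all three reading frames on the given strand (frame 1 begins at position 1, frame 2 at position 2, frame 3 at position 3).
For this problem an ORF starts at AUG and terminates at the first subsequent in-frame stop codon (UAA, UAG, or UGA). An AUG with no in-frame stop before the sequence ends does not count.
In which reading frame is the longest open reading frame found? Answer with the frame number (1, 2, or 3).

Frame 1: CGC GCC UGA UGU GAU AAU GCC AUG AAU GAU AUG CUA GAA — no AUG→stop ORF.
Frame 2: GCG CCU GAU GUG AUA AUG CCA UGA AUG AUA UGC UAG — AUG at 17, stop UGA at 23 → 9 nt; AUG at 26, stop UAG at 35 → 12 nt.
Frame 3: CGC CUG AUG UGA UAA UGC CAU GAA UGA UAU GCU AGA — AUG at 9, stop UGA at 12 → 6 nt.
Longest ORF is 12 nt in frame 2 (positions 26–37).

2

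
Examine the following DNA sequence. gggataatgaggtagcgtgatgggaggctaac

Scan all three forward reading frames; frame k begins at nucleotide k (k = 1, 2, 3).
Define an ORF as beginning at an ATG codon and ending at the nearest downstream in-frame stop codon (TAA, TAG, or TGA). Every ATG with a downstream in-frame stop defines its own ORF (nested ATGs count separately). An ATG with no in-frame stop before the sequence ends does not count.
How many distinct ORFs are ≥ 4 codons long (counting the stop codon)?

Frame 1: GGG ATA ATG AGG TAG CGT GAT GGG AGG CTA — ATG at 7, stop TAG at 13 → 9 nt.
Frame 2: GGA TAA TGA GGT AGC GTG ATG GGA GGC TAA — ATG at 20, stop TAA at 29 → 12 nt.
Frame 3: GAT AAT GAG GTA GCG TGA TGG GAG GCT AAC — no ATG→stop ORF.
ORFs ≥ 4 codons: frame 2 20–31 (4 codons). Count = 1.

1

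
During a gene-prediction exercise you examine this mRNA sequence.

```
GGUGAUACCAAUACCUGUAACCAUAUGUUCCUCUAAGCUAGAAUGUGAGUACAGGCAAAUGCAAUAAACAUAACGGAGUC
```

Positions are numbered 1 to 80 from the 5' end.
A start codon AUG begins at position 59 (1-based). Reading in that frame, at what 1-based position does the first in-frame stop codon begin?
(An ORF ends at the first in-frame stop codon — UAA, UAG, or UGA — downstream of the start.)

Codons from position 59: AUG (59–61), CAA (62–64), UAA (65–67).
UAA is a stop codon; it begins at position 65.

65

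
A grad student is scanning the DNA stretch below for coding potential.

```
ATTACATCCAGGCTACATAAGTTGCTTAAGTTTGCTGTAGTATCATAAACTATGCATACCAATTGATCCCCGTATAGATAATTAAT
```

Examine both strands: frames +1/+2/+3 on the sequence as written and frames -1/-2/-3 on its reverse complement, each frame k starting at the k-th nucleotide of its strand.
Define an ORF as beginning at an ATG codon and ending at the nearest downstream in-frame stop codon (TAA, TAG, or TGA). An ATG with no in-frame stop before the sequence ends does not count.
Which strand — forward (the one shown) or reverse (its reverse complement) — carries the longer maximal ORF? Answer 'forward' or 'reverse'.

Reverse complement (5'→3'): ATTAATTATCTATACGGGGATCAATTGGTATGCATAGTTTATGATACTACAGCAAACTTAAGCAACTTATGTAGCCTGGATGTAAT
Frame +1: ATT ACA TCC AGG CTA CAT AAG TTG CTT AAG TTT GCT GTA GTA TCA TAA ACT ATG CAT ACC AAT TGA TCC CCG TAT AGA TAA TTA — ATG at 52, stop TGA at 64 → 15 nt.
Frame +2: TTA CAT CCA GGC TAC ATA AGT TGC TTA AGT TTG CTG TAG TAT CAT AAA CTA TGC ATA CCA ATT GAT CCC CGT ATA GAT AAT TAA — no ATG→stop ORF.
Frame +3: TAC ATC CAG GCT ACA TAA GTT GCT TAA GTT TGC TGT AGT ATC ATA AAC TAT GCA TAC CAA TTG ATC CCC GTA TAG ATA ATT AAT — no ATG→stop ORF.
Frame -1: ATT AAT TAT CTA TAC GGG GAT CAA TTG GTA TGC ATA GTT TAT GAT ACT ACA GCA AAC TTA AGC AAC TTA TGT AGC CTG GAT GTA — no ATG→stop ORF.
Frame -2: TTA ATT ATC TAT ACG GGG ATC AAT TGG TAT GCA TAG TTT ATG ATA CTA CAG CAA ACT TAA GCA ACT TAT GTA GCC TGG ATG TAA — ATG at 41, stop TAA at 59 → 21 nt; ATG at 80, stop TAA at 83 → 6 nt.
Frame -3: TAA TTA TCT ATA CGG GGA TCA ATT GGT ATG CAT AGT TTA TGA TAC TAC AGC AAA CTT AAG CAA CTT ATG TAG CCT GGA TGT AAT — ATG at 30, stop TGA at 42 → 15 nt; ATG at 69, stop TAG at 72 → 6 nt.
Forward-strand max 15 nt; reverse-strand max 21 nt. The reverse strand has the longer ORF.

reverse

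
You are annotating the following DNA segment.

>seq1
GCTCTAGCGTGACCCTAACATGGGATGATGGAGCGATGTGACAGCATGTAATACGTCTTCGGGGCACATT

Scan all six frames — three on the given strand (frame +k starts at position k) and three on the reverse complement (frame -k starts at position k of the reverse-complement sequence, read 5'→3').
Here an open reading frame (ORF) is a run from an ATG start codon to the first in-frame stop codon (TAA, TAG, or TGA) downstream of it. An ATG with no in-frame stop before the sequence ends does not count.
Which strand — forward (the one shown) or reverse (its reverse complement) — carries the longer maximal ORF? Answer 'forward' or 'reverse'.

reverse

Reverse complement (5'→3'): AATGTGCCCCGAAGACGTATTACATGCTGTCACATCGCTCCATCATCCCATGTTAGGGTCACGCTAGAGC
Frame +1: GCT CTA GCG TGA CCC TAA CAT GGG ATG ATG GAG CGA TGT GAC AGC ATG TAA TAC GTC TTC GGG GCA CAT — ATG at 25, stop TAA at 49 → 27 nt; ATG at 28, stop TAA at 49 → 24 nt; ATG at 46, stop TAA at 49 → 6 nt.
Frame +2: CTC TAG CGT GAC CCT AAC ATG GGA TGA TGG AGC GAT GTG ACA GCA TGT AAT ACG TCT TCG GGG CAC ATT — ATG at 20, stop TGA at 26 → 9 nt.
Frame +3: TCT AGC GTG ACC CTA ACA TGG GAT GAT GGA GCG ATG TGA CAG CAT GTA ATA CGT CTT CGG GGC ACA — ATG at 36, stop TGA at 39 → 6 nt.
Frame -1: AAT GTG CCC CGA AGA CGT ATT ACA TGC TGT CAC ATC GCT CCA TCA TCC CAT GTT AGG GTC ACG CTA GAG — no ATG→stop ORF.
Frame -2: ATG TGC CCC GAA GAC GTA TTA CAT GCT GTC ACA TCG CTC CAT CAT CCC ATG TTA GGG TCA CGC TAG AGC — ATG at 2, stop TAG at 65 → 66 nt; ATG at 50, stop TAG at 65 → 18 nt.
Frame -3: TGT GCC CCG AAG ACG TAT TAC ATG CTG TCA CAT CGC TCC ATC ATC CCA TGT TAG GGT CAC GCT AGA — ATG at 24, stop TAG at 54 → 33 nt.
Forward-strand max 27 nt; reverse-strand max 66 nt. The reverse strand has the longer ORF.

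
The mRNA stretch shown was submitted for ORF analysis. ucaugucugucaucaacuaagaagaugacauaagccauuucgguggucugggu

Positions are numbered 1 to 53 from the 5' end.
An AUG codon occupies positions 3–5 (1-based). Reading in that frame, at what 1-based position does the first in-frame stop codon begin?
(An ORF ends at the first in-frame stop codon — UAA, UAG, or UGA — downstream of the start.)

18

Codons from position 3: AUG (3–5), UCU (6–8), GUC (9–11), AUC (12–14), AAC (15–17), UAA (18–20).
UAA is a stop codon; it begins at position 18.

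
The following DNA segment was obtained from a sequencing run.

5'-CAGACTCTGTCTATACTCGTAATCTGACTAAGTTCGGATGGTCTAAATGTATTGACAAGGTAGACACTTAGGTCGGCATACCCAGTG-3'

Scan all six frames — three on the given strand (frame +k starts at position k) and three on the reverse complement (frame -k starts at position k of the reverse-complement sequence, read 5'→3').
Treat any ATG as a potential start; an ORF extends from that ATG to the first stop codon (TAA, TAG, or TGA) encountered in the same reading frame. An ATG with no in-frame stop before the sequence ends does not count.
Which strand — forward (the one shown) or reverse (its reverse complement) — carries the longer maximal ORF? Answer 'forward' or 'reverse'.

Reverse complement (5'→3'): CACTGGGTATGCCGACCTAAGTGTCTACCTTGTCAATACATTTAGACCATCCGAACTTAGTCAGATTACGAGTATAGACAGAGTCTG
Frame +1: CAG ACT CTG TCT ATA CTC GTA ATC TGA CTA AGT TCG GAT GGT CTA AAT GTA TTG ACA AGG TAG ACA CTT AGG TCG GCA TAC CCA GTG — no ATG→stop ORF.
Frame +2: AGA CTC TGT CTA TAC TCG TAA TCT GAC TAA GTT CGG ATG GTC TAA ATG TAT TGA CAA GGT AGA CAC TTA GGT CGG CAT ACC CAG — ATG at 38, stop TAA at 44 → 9 nt; ATG at 47, stop TGA at 53 → 9 nt.
Frame +3: GAC TCT GTC TAT ACT CGT AAT CTG ACT AAG TTC GGA TGG TCT AAA TGT ATT GAC AAG GTA GAC ACT TAG GTC GGC ATA CCC AGT — no ATG→stop ORF.
Frame -1: CAC TGG GTA TGC CGA CCT AAG TGT CTA CCT TGT CAA TAC ATT TAG ACC ATC CGA ACT TAG TCA GAT TAC GAG TAT AGA CAG AGT CTG — no ATG→stop ORF.
Frame -2: ACT GGG TAT GCC GAC CTA AGT GTC TAC CTT GTC AAT ACA TTT AGA CCA TCC GAA CTT AGT CAG ATT ACG AGT ATA GAC AGA GTC — no ATG→stop ORF.
Frame -3: CTG GGT ATG CCG ACC TAA GTG TCT ACC TTG TCA ATA CAT TTA GAC CAT CCG AAC TTA GTC AGA TTA CGA GTA TAG ACA GAG TCT — ATG at 9, stop TAA at 18 → 12 nt.
Forward-strand max 9 nt; reverse-strand max 12 nt. The reverse strand has the longer ORF.

reverse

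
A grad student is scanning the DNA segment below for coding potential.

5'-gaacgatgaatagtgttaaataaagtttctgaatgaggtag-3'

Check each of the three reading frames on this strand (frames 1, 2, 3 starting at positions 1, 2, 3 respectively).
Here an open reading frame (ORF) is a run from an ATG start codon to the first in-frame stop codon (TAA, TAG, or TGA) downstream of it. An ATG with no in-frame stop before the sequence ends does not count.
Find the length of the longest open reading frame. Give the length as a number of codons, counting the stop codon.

Frame 1: GAA CGA TGA ATA GTG TTA AAT AAA GTT TCT GAA TGA GGT — no ATG→stop ORF.
Frame 2: AAC GAT GAA TAG TGT TAA ATA AAG TTT CTG AAT GAG GTA — no ATG→stop ORF.
Frame 3: ACG ATG AAT AGT GTT AAA TAA AGT TTC TGA ATG AGG TAG — ATG at 6, stop TAA at 21 → 18 nt; ATG at 33, stop TAG at 39 → 9 nt.
Longest: frame 3, positions 6–23, 18 nt = 6 codons = 5 aa. → 6 codons.

6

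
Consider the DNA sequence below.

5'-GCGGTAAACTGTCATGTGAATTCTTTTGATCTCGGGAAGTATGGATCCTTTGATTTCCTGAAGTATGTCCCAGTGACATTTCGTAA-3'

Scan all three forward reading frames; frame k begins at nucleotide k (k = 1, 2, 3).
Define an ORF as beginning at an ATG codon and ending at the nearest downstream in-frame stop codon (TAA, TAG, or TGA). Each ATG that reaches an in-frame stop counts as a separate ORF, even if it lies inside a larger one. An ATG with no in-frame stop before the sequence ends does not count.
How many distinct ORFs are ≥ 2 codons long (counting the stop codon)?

3

Frame 1: GCG GTA AAC TGT CAT GTG AAT TCT TTT GAT CTC GGG AAG TAT GGA TCC TTT GAT TTC CTG AAG TAT GTC CCA GTG ACA TTT CGT — no ATG→stop ORF.
Frame 2: CGG TAA ACT GTC ATG TGA ATT CTT TTG ATC TCG GGA AGT ATG GAT CCT TTG ATT TCC TGA AGT ATG TCC CAG TGA CAT TTC GTA — ATG at 14, stop TGA at 17 → 6 nt; ATG at 41, stop TGA at 59 → 21 nt; ATG at 65, stop TGA at 74 → 12 nt.
Frame 3: GGT AAA CTG TCA TGT GAA TTC TTT TGA TCT CGG GAA GTA TGG ATC CTT TGA TTT CCT GAA GTA TGT CCC AGT GAC ATT TCG TAA — no ATG→stop ORF.
ORFs ≥ 2 codons: frame 2 14–19 (2 codons), frame 2 41–61 (7 codons), frame 2 65–76 (4 codons). Count = 3.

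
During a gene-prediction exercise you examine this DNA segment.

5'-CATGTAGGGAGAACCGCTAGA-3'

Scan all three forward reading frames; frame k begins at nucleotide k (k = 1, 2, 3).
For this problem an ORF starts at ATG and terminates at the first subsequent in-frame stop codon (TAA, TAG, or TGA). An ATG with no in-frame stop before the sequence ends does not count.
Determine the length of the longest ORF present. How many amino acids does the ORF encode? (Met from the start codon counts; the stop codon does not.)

1

Frame 1: CAT GTA GGG AGA ACC GCT AGA — no ATG→stop ORF.
Frame 2: ATG TAG GGA GAA CCG CTA — ATG at 2, stop TAG at 5 → 6 nt.
Frame 3: TGT AGG GAG AAC CGC TAG — no ATG→stop ORF.
Longest: frame 2, positions 2–7, 6 nt = 2 codons = 1 aa. → 1 amino acids.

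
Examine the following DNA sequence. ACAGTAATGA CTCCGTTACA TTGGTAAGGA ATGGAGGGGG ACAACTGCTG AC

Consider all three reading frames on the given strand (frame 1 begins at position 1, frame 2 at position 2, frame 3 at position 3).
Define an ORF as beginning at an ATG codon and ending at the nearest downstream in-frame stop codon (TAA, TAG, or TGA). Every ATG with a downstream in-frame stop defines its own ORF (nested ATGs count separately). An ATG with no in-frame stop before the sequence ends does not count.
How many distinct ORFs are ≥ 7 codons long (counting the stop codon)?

2

Frame 1: ACA GTA ATG ACT CCG TTA CAT TGG TAA GGA ATG GAG GGG GAC AAC TGC TGA — ATG at 7, stop TAA at 25 → 21 nt; ATG at 31, stop TGA at 49 → 21 nt.
Frame 2: CAG TAA TGA CTC CGT TAC ATT GGT AAG GAA TGG AGG GGG ACA ACT GCT GAC — no ATG→stop ORF.
Frame 3: AGT AAT GAC TCC GTT ACA TTG GTA AGG AAT GGA GGG GGA CAA CTG CTG — no ATG→stop ORF.
ORFs ≥ 7 codons: frame 1 7–27 (7 codons), frame 1 31–51 (7 codons). Count = 2.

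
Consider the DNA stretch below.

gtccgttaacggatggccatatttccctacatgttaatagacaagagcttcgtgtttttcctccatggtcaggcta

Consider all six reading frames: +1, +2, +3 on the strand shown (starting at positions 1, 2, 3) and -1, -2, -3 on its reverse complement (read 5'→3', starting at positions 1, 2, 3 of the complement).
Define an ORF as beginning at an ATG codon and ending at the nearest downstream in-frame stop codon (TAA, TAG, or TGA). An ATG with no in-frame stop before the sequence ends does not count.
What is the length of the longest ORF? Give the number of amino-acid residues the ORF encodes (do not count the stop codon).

Reverse complement (5'→3'): TAGCCTGACCATGGAGGAAAAACACGAAGCTCTTGTCTATTAACATGTAGGGAAATATGGCCATCCGTTAACGGAC
Frame +1: GTC CGT TAA CGG ATG GCC ATA TTT CCC TAC ATG TTA ATA GAC AAG AGC TTC GTG TTT TTC CTC CAT GGT CAG GCT — no ATG→stop ORF.
Frame +2: TCC GTT AAC GGA TGG CCA TAT TTC CCT ACA TGT TAA TAG ACA AGA GCT TCG TGT TTT TCC TCC ATG GTC AGG CTA — no ATG→stop ORF.
Frame +3: CCG TTA ACG GAT GGC CAT ATT TCC CTA CAT GTT AAT AGA CAA GAG CTT CGT GTT TTT CCT CCA TGG TCA GGC — no ATG→stop ORF.
Frame -1: TAG CCT GAC CAT GGA GGA AAA ACA CGA AGC TCT TGT CTA TTA ACA TGT AGG GAA ATA TGG CCA TCC GTT AAC GGA — no ATG→stop ORF.
Frame -2: AGC CTG ACC ATG GAG GAA AAA CAC GAA GCT CTT GTC TAT TAA CAT GTA GGG AAA TAT GGC CAT CCG TTA ACG GAC — ATG at 11, stop TAA at 41 → 33 nt.
Frame -3: GCC TGA CCA TGG AGG AAA AAC ACG AAG CTC TTG TCT ATT AAC ATG TAG GGA AAT ATG GCC ATC CGT TAA CGG — ATG at 45, stop TAG at 48 → 6 nt; ATG at 57, stop TAA at 69 → 15 nt.
Longest: frame -2, positions 11–43, 33 nt = 11 codons = 10 aa. → 10 amino acids.

10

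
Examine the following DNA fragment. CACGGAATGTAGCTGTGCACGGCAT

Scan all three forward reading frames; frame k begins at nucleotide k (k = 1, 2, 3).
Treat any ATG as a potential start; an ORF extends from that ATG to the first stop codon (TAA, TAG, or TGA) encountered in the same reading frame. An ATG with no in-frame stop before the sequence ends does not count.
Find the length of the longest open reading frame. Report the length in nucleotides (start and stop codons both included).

Frame 1: CAC GGA ATG TAG CTG TGC ACG GCA — ATG at 7, stop TAG at 10 → 6 nt.
Frame 2: ACG GAA TGT AGC TGT GCA CGG CAT — no ATG→stop ORF.
Frame 3: CGG AAT GTA GCT GTG CAC GGC — no ATG→stop ORF.
Longest: frame 1, positions 7–12, 6 nt = 2 codons = 1 aa. → 6 nucleotides.

6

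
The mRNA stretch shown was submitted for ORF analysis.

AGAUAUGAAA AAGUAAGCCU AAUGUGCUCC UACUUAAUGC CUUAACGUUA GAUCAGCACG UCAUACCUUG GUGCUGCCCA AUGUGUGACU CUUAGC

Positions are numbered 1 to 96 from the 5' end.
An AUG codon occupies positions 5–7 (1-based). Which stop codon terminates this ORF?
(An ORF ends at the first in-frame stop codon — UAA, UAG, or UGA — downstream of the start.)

UAA

Codons from position 5: AUG (5–7), AAA (8–10), AAG (11–13), UAA (14–16).
The first in-frame stop codon is UAA.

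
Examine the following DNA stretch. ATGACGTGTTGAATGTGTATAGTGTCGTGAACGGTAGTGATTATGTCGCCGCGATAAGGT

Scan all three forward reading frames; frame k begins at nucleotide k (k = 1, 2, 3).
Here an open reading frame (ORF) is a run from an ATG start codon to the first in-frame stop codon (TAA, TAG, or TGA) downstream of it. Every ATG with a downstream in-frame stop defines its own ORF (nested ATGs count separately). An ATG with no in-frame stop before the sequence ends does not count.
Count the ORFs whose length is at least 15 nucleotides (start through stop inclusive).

2

Frame 1: ATG ACG TGT TGA ATG TGT ATA GTG TCG TGA ACG GTA GTG ATT ATG TCG CCG CGA TAA GGT — ATG at 1, stop TGA at 10 → 12 nt; ATG at 13, stop TGA at 28 → 18 nt; ATG at 43, stop TAA at 55 → 15 nt.
Frame 2: TGA CGT GTT GAA TGT GTA TAG TGT CGT GAA CGG TAG TGA TTA TGT CGC CGC GAT AAG — no ATG→stop ORF.
Frame 3: GAC GTG TTG AAT GTG TAT AGT GTC GTG AAC GGT AGT GAT TAT GTC GCC GCG ATA AGG — no ATG→stop ORF.
ORFs ≥ 15 nucleotides: frame 1 13–30 (18 nucleotides), frame 1 43–57 (15 nucleotides). Count = 2.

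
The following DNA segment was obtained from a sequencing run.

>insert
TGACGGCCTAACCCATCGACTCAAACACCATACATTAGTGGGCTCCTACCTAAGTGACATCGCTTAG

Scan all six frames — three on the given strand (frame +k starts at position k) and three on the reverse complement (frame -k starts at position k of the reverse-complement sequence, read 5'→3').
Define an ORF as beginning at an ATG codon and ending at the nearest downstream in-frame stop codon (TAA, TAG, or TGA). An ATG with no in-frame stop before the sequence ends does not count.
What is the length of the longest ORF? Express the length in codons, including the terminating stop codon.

8

Reverse complement (5'→3'): CTAAGCGATGTCACTTAGGTAGGAGCCCACTAATGTATGGTGTTTGAGTCGATGGGTTAGGCCGTCA
Frame +1: TGA CGG CCT AAC CCA TCG ACT CAA ACA CCA TAC ATT AGT GGG CTC CTA CCT AAG TGA CAT CGC TTA — no ATG→stop ORF.
Frame +2: GAC GGC CTA ACC CAT CGA CTC AAA CAC CAT ACA TTA GTG GGC TCC TAC CTA AGT GAC ATC GCT TAG — no ATG→stop ORF.
Frame +3: ACG GCC TAA CCC ATC GAC TCA AAC ACC ATA CAT TAG TGG GCT CCT ACC TAA GTG ACA TCG CTT — no ATG→stop ORF.
Frame -1: CTA AGC GAT GTC ACT TAG GTA GGA GCC CAC TAA TGT ATG GTG TTT GAG TCG ATG GGT TAG GCC GTC — ATG at 37, stop TAG at 58 → 24 nt; ATG at 52, stop TAG at 58 → 9 nt.
Frame -2: TAA GCG ATG TCA CTT AGG TAG GAG CCC ACT AAT GTA TGG TGT TTG AGT CGA TGG GTT AGG CCG TCA — ATG at 8, stop TAG at 20 → 15 nt.
Frame -3: AAG CGA TGT CAC TTA GGT AGG AGC CCA CTA ATG TAT GGT GTT TGA GTC GAT GGG TTA GGC CGT — ATG at 33, stop TGA at 45 → 15 nt.
Longest: frame -1, positions 37–60, 24 nt = 8 codons = 7 aa. → 8 codons.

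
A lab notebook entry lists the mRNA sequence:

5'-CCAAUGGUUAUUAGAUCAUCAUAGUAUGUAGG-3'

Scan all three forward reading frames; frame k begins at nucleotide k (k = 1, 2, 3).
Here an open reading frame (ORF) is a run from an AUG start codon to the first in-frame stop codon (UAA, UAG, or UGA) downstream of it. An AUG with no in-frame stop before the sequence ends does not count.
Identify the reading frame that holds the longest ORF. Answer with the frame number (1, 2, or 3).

1

Frame 1: CCA AUG GUU AUU AGA UCA UCA UAG UAU GUA — AUG at 4, stop UAG at 22 → 21 nt.
Frame 2: CAA UGG UUA UUA GAU CAU CAU AGU AUG UAG — AUG at 26, stop UAG at 29 → 6 nt.
Frame 3: AAU GGU UAU UAG AUC AUC AUA GUA UGU AGG — no AUG→stop ORF.
Longest ORF is 21 nt in frame 1 (positions 4–24).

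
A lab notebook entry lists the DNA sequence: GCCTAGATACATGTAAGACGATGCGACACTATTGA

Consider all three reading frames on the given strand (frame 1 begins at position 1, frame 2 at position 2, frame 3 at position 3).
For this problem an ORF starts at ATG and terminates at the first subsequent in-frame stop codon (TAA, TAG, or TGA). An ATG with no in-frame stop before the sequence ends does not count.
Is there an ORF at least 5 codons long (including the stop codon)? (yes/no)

yes

Frame 1: GCC TAG ATA CAT GTA AGA CGA TGC GAC ACT ATT — no ATG→stop ORF.
Frame 2: CCT AGA TAC ATG TAA GAC GAT GCG ACA CTA TTG — ATG at 11, stop TAA at 14 → 6 nt.
Frame 3: CTA GAT ACA TGT AAG ACG ATG CGA CAC TAT TGA — ATG at 21, stop TGA at 33 → 15 nt.
Frame 3 has an ORF of 5 codons (positions 21–35) ≥ 5, so yes.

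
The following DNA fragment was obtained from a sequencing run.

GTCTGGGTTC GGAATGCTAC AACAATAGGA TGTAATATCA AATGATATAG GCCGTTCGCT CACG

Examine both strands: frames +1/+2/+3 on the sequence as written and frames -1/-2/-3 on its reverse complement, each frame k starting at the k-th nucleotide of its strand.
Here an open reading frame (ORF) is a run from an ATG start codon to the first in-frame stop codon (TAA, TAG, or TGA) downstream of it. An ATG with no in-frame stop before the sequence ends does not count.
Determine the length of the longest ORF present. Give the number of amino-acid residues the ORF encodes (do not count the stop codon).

Reverse complement (5'→3'): CGTGAGCGAACGGCCTATATCATTTGATATTACATCCTATTGTTGTAGCATTCCGAACCCAGAC
Frame +1: GTC TGG GTT CGG AAT GCT ACA ACA ATA GGA TGT AAT ATC AAA TGA TAT AGG CCG TTC GCT CAC — no ATG→stop ORF.
Frame +2: TCT GGG TTC GGA ATG CTA CAA CAA TAG GAT GTA ATA TCA AAT GAT ATA GGC CGT TCG CTC ACG — ATG at 14, stop TAG at 26 → 15 nt.
Frame +3: CTG GGT TCG GAA TGC TAC AAC AAT AGG ATG TAA TAT CAA ATG ATA TAG GCC GTT CGC TCA — ATG at 30, stop TAA at 33 → 6 nt; ATG at 42, stop TAG at 48 → 9 nt.
Frame -1: CGT GAG CGA ACG GCC TAT ATC ATT TGA TAT TAC ATC CTA TTG TTG TAG CAT TCC GAA CCC AGA — no ATG→stop ORF.
Frame -2: GTG AGC GAA CGG CCT ATA TCA TTT GAT ATT ACA TCC TAT TGT TGT AGC ATT CCG AAC CCA GAC — no ATG→stop ORF.
Frame -3: TGA GCG AAC GGC CTA TAT CAT TTG ATA TTA CAT CCT ATT GTT GTA GCA TTC CGA ACC CAG — no ATG→stop ORF.
Longest: frame +2, positions 14–28, 15 nt = 5 codons = 4 aa. → 4 amino acids.

4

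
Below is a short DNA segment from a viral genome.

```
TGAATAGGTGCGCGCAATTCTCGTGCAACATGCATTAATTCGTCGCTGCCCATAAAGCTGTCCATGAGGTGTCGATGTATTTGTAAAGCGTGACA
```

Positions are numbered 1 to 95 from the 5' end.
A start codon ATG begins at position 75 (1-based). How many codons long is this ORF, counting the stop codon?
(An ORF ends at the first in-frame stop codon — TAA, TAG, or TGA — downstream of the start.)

4

Codons from position 75: ATG (75–77), TAT (78–80), TTG (81–83), TAA (84–86).
TAA is the first in-frame stop; that's 4 codons including the stop.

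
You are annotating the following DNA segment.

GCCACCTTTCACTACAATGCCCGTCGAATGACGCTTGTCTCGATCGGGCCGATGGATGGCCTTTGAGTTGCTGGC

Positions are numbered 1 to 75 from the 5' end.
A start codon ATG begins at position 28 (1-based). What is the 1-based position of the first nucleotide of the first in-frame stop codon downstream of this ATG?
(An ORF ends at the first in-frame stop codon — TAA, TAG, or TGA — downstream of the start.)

Codons from position 28: ATG (28–30), ACG (31–33), CTT (34–36), GTC (37–39), TCG (40–42), ATC (43–45), GGG (46–48), CCG (49–51), ATG (52–54), GAT (55–57), GGC (58–60), CTT (61–63), TGA (64–66).
TGA is a stop codon; it begins at position 64.

64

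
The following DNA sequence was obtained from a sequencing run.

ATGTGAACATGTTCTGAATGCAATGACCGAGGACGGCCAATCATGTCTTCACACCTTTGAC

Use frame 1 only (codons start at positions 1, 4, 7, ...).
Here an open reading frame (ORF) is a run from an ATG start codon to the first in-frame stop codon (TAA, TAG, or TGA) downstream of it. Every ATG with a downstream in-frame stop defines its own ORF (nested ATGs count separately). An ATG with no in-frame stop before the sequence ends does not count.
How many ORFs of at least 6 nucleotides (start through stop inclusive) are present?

Frame 1: ATG TGA ACA TGT TCT GAA TGC AAT GAC CGA GGA CGG CCA ATC ATG TCT TCA CAC CTT TGA — ATG at 1, stop TGA at 4 → 6 nt; ATG at 43, stop TGA at 58 → 18 nt.
ORFs ≥ 6 nucleotides: frame 1 1–6 (6 nucleotides), frame 1 43–60 (18 nucleotides). Count = 2.

2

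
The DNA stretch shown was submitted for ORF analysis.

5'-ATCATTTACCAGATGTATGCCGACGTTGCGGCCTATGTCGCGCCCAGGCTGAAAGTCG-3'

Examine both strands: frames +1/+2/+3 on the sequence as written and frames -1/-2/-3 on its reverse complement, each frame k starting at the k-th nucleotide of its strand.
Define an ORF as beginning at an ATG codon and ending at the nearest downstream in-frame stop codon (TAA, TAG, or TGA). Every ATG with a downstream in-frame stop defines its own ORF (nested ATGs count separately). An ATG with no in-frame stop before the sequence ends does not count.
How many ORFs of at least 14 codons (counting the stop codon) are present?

Reverse complement (5'→3'): CGACTTTCAGCCTGGGCGCGACATAGGCCGCAACGTCGGCATACATCTGGTAAATGAT
Frame +1: ATC ATT TAC CAG ATG TAT GCC GAC GTT GCG GCC TAT GTC GCG CCC AGG CTG AAA GTC — no ATG→stop ORF.
Frame +2: TCA TTT ACC AGA TGT ATG CCG ACG TTG CGG CCT ATG TCG CGC CCA GGC TGA AAG TCG — ATG at 17, stop TGA at 50 → 36 nt; ATG at 35, stop TGA at 50 → 18 nt.
Frame +3: CAT TTA CCA GAT GTA TGC CGA CGT TGC GGC CTA TGT CGC GCC CAG GCT GAA AGT — no ATG→stop ORF.
Frame -1: CGA CTT TCA GCC TGG GCG CGA CAT AGG CCG CAA CGT CGG CAT ACA TCT GGT AAA TGA — no ATG→stop ORF.
Frame -2: GAC TTT CAG CCT GGG CGC GAC ATA GGC CGC AAC GTC GGC ATA CAT CTG GTA AAT GAT — no ATG→stop ORF.
Frame -3: ACT TTC AGC CTG GGC GCG ACA TAG GCC GCA ACG TCG GCA TAC ATC TGG TAA ATG — no ATG→stop ORF.
No ORF reaches 14 codons. Count = 0.

0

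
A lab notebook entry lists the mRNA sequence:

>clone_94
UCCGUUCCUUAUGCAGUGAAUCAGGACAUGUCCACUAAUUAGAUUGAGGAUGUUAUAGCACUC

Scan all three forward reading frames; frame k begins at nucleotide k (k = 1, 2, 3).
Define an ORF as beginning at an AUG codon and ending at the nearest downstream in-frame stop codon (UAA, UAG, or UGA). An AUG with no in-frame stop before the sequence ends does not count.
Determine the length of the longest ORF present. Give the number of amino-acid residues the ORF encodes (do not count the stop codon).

4

Frame 1: UCC GUU CCU UAU GCA GUG AAU CAG GAC AUG UCC ACU AAU UAG AUU GAG GAU GUU AUA GCA CUC — AUG at 28, stop UAG at 40 → 15 nt.
Frame 2: CCG UUC CUU AUG CAG UGA AUC AGG ACA UGU CCA CUA AUU AGA UUG AGG AUG UUA UAG CAC — AUG at 11, stop UGA at 17 → 9 nt; AUG at 50, stop UAG at 56 → 9 nt.
Frame 3: CGU UCC UUA UGC AGU GAA UCA GGA CAU GUC CAC UAA UUA GAU UGA GGA UGU UAU AGC ACU — no AUG→stop ORF.
Longest: frame 1, positions 28–42, 15 nt = 5 codons = 4 aa. → 4 amino acids.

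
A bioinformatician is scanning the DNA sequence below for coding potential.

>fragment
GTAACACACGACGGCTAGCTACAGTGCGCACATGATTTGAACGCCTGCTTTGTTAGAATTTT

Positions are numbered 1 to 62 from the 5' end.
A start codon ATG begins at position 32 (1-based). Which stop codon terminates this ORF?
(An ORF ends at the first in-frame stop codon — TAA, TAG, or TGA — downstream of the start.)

Codons from position 32: ATG (32–34), ATT (35–37), TGA (38–40).
The first in-frame stop codon is TGA.

TGA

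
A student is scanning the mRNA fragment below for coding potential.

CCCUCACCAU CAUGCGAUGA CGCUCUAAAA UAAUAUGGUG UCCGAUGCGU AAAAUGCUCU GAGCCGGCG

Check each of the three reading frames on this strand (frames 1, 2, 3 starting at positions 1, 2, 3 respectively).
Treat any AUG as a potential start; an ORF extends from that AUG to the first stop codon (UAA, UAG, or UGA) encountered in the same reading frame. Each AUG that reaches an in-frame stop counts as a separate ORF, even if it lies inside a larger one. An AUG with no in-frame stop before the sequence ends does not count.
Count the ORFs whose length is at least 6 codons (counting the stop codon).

Frame 1: CCC UCA CCA UCA UGC GAU GAC GCU CUA AAA UAA UAU GGU GUC CGA UGC GUA AAA UGC UCU GAG CCG GCG — no AUG→stop ORF.
Frame 2: CCU CAC CAU CAU GCG AUG ACG CUC UAA AAU AAU AUG GUG UCC GAU GCG UAA AAU GCU CUG AGC CGG — AUG at 17, stop UAA at 26 → 12 nt; AUG at 35, stop UAA at 50 → 18 nt.
Frame 3: CUC ACC AUC AUG CGA UGA CGC UCU AAA AUA AUA UGG UGU CCG AUG CGU AAA AUG CUC UGA GCC GGC — AUG at 12, stop UGA at 18 → 9 nt; AUG at 45, stop UGA at 60 → 18 nt; AUG at 54, stop UGA at 60 → 9 nt.
ORFs ≥ 6 codons: frame 2 35–52 (6 codons), frame 3 45–62 (6 codons). Count = 2.

2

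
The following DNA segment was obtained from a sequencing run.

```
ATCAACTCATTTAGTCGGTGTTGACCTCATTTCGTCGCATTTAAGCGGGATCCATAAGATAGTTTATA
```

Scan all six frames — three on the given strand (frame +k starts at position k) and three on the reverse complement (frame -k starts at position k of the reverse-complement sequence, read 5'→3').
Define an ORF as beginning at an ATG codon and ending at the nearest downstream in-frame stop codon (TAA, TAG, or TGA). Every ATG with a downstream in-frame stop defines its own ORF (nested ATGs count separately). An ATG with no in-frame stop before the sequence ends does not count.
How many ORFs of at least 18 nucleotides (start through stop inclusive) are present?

2

Reverse complement (5'→3'): TATAAACTATCTTATGGATCCCGCTTAAATGCGACGAAATGAGGTCAACACCGACTAAATGAGTTGAT
Frame +1: ATC AAC TCA TTT AGT CGG TGT TGA CCT CAT TTC GTC GCA TTT AAG CGG GAT CCA TAA GAT AGT TTA — no ATG→stop ORF.
Frame +2: TCA ACT CAT TTA GTC GGT GTT GAC CTC ATT TCG TCG CAT TTA AGC GGG ATC CAT AAG ATA GTT TAT — no ATG→stop ORF.
Frame +3: CAA CTC ATT TAG TCG GTG TTG ACC TCA TTT CGT CGC ATT TAA GCG GGA TCC ATA AGA TAG TTT ATA — no ATG→stop ORF.
Frame -1: TAT AAA CTA TCT TAT GGA TCC CGC TTA AAT GCG ACG AAA TGA GGT CAA CAC CGA CTA AAT GAG TTG — no ATG→stop ORF.
Frame -2: ATA AAC TAT CTT ATG GAT CCC GCT TAA ATG CGA CGA AAT GAG GTC AAC ACC GAC TAA ATG AGT TGA — ATG at 14, stop TAA at 26 → 15 nt; ATG at 29, stop TAA at 56 → 30 nt; ATG at 59, stop TGA at 65 → 9 nt.
Frame -3: TAA ACT ATC TTA TGG ATC CCG CTT AAA TGC GAC GAA ATG AGG TCA ACA CCG ACT AAA TGA GTT GAT — ATG at 39, stop TGA at 60 → 24 nt.
ORFs ≥ 18 nucleotides: frame -2 29–58 (30 nucleotides), frame -3 39–62 (24 nucleotides). Count = 2.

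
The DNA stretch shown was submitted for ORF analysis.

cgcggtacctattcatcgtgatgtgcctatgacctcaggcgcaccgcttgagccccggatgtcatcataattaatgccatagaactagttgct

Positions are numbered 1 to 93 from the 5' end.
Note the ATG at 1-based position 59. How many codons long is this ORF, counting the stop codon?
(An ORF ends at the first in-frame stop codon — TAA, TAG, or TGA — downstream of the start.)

Codons from position 59: ATG (59–61), TCA (62–64), TCA (65–67), TAA (68–70).
TAA is the first in-frame stop; that's 4 codons including the stop.

4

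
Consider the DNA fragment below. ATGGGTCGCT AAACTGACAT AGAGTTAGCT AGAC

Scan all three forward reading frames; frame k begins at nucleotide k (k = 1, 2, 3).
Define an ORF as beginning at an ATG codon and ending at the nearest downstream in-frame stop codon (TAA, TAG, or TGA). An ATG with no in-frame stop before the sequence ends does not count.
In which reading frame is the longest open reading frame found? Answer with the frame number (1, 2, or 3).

1

Frame 1: ATG GGT CGC TAA ACT GAC ATA GAG TTA GCT AGA — ATG at 1, stop TAA at 10 → 12 nt.
Frame 2: TGG GTC GCT AAA CTG ACA TAG AGT TAG CTA GAC — no ATG→stop ORF.
Frame 3: GGG TCG CTA AAC TGA CAT AGA GTT AGC TAG — no ATG→stop ORF.
Longest ORF is 12 nt in frame 1 (positions 1–12).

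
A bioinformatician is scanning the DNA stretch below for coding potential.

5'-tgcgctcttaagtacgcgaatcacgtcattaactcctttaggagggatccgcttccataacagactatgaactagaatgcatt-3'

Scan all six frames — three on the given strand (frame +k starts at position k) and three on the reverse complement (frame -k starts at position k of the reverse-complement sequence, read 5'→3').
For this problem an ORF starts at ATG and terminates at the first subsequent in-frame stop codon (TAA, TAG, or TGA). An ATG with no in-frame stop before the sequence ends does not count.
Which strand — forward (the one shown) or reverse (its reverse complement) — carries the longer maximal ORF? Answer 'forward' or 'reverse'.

reverse

Reverse complement (5'→3'): AATGCATTCTAGTTCATAGTCTGTTATGGAAGCGGATCCCTCCTAAAGGAGTTAATGACGTGATTCGCGTACTTAAGAGCGCA
Frame +1: TGC GCT CTT AAG TAC GCG AAT CAC GTC ATT AAC TCC TTT AGG AGG GAT CCG CTT CCA TAA CAG ACT ATG AAC TAG AAT GCA — ATG at 67, stop TAG at 73 → 9 nt.
Frame +2: GCG CTC TTA AGT ACG CGA ATC ACG TCA TTA ACT CCT TTA GGA GGG ATC CGC TTC CAT AAC AGA CTA TGA ACT AGA ATG CAT — no ATG→stop ORF.
Frame +3: CGC TCT TAA GTA CGC GAA TCA CGT CAT TAA CTC CTT TAG GAG GGA TCC GCT TCC ATA ACA GAC TAT GAA CTA GAA TGC ATT — no ATG→stop ORF.
Frame -1: AAT GCA TTC TAG TTC ATA GTC TGT TAT GGA AGC GGA TCC CTC CTA AAG GAG TTA ATG ACG TGA TTC GCG TAC TTA AGA GCG — ATG at 55, stop TGA at 61 → 9 nt.
Frame -2: ATG CAT TCT AGT TCA TAG TCT GTT ATG GAA GCG GAT CCC TCC TAA AGG AGT TAA TGA CGT GAT TCG CGT ACT TAA GAG CGC — ATG at 2, stop TAG at 17 → 18 nt; ATG at 26, stop TAA at 44 → 21 nt.
Frame -3: TGC ATT CTA GTT CAT AGT CTG TTA TGG AAG CGG ATC CCT CCT AAA GGA GTT AAT GAC GTG ATT CGC GTA CTT AAG AGC GCA — no ATG→stop ORF.
Forward-strand max 9 nt; reverse-strand max 21 nt. The reverse strand has the longer ORF.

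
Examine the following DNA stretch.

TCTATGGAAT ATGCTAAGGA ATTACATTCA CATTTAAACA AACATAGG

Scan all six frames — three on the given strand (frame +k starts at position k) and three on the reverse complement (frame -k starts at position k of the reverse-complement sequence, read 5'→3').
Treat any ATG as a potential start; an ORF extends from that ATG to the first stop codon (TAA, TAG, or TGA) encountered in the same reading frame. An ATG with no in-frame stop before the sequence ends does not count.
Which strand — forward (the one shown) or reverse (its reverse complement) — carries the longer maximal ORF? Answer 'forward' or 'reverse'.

Reverse complement (5'→3'): CCTATGTTTGTTTAAATGTGAATGTAATTCCTTAGCATATTCCATAGA
Frame +1: TCT ATG GAA TAT GCT AAG GAA TTA CAT TCA CAT TTA AAC AAA CAT AGG — no ATG→stop ORF.
Frame +2: CTA TGG AAT ATG CTA AGG AAT TAC ATT CAC ATT TAA ACA AAC ATA — ATG at 11, stop TAA at 35 → 27 nt.
Frame +3: TAT GGA ATA TGC TAA GGA ATT ACA TTC ACA TTT AAA CAA ACA TAG — no ATG→stop ORF.
Frame -1: CCT ATG TTT GTT TAA ATG TGA ATG TAA TTC CTT AGC ATA TTC CAT AGA — ATG at 4, stop TAA at 13 → 12 nt; ATG at 16, stop TGA at 19 → 6 nt; ATG at 22, stop TAA at 25 → 6 nt.
Frame -2: CTA TGT TTG TTT AAA TGT GAA TGT AAT TCC TTA GCA TAT TCC ATA — no ATG→stop ORF.
Frame -3: TAT GTT TGT TTA AAT GTG AAT GTA ATT CCT TAG CAT ATT CCA TAG — no ATG→stop ORF.
Forward-strand max 27 nt; reverse-strand max 12 nt. The forward strand has the longer ORF.

forward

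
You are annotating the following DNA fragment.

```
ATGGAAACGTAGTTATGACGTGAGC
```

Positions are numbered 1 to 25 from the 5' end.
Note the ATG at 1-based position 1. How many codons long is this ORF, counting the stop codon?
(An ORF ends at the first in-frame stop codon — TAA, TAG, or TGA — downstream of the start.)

4

Codons from position 1: ATG (1–3), GAA (4–6), ACG (7–9), TAG (10–12).
TAG is the first in-frame stop; that's 4 codons including the stop.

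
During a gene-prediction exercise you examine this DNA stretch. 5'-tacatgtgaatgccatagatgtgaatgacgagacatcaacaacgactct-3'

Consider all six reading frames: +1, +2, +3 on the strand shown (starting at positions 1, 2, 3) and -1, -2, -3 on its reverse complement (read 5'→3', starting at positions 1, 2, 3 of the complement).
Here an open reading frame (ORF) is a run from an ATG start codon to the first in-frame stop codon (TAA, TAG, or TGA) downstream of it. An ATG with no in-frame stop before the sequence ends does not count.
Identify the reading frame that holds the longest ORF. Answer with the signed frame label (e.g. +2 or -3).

+1

Reverse complement (5'→3'): AGAGTCGTTGTTGATGTCTCGTCATTCACATCTATGGCATTCACATGTA
Frame +1: TAC ATG TGA ATG CCA TAG ATG TGA ATG ACG AGA CAT CAA CAA CGA CTC — ATG at 4, stop TGA at 7 → 6 nt; ATG at 10, stop TAG at 16 → 9 nt; ATG at 19, stop TGA at 22 → 6 nt.
Frame +2: ACA TGT GAA TGC CAT AGA TGT GAA TGA CGA GAC ATC AAC AAC GAC TCT — no ATG→stop ORF.
Frame +3: CAT GTG AAT GCC ATA GAT GTG AAT GAC GAG ACA TCA ACA ACG ACT — no ATG→stop ORF.
Frame -1: AGA GTC GTT GTT GAT GTC TCG TCA TTC ACA TCT ATG GCA TTC ACA TGT — no ATG→stop ORF.
Frame -2: GAG TCG TTG TTG ATG TCT CGT CAT TCA CAT CTA TGG CAT TCA CAT GTA — no ATG→stop ORF.
Frame -3: AGT CGT TGT TGA TGT CTC GTC ATT CAC ATC TAT GGC ATT CAC ATG — no ATG→stop ORF.
Longest ORF is 9 nt in frame +1 (positions 10–18).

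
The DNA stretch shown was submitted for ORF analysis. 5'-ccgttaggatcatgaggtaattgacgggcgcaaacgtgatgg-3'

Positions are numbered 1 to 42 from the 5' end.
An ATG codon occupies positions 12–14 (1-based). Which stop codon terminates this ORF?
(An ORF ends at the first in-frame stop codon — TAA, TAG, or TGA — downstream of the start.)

Codons from position 12: ATG (12–14), AGG (15–17), TAA (18–20).
The first in-frame stop codon is TAA.

TAA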